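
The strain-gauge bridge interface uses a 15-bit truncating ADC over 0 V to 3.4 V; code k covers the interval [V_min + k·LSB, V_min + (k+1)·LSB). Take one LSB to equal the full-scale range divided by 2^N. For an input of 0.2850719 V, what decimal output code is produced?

Span = 3.4 V. LSB = 3.4 V / 2^15 ≈ 103.8 µV.
V_in − V_min = 0.2850719 − (0) = 0.2850719 V.
Divide by LSB: 0.2850719 × 32768/3.4 = 2747.4224.
Truncating gives code 2747.

2747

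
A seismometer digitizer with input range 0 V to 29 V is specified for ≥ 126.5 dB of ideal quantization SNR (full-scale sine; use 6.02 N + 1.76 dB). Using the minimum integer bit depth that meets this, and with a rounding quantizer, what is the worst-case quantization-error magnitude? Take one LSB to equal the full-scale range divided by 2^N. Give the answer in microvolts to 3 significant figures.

V_FS = 29 V.
N ≥ (126.5 − 1.76)/6.02 = 20.721 → N_min = 21.
One LSB is 29 V / 2097152 = 13.828 µV.
Max error for round-to-nearest is LSB/2 = 6.91 µV.

6.91 µV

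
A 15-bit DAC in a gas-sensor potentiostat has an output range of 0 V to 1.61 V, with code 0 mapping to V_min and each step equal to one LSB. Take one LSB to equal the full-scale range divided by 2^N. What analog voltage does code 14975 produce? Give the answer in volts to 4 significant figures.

Span = 1.61 V. LSB = 1.61 V / 2^15.
Output = V_min + (14975/32768) × range = 0 + 0.457001 × 1.61 V
      = 0 V + 0.735771 V = 0.735771 V.

0.7358 V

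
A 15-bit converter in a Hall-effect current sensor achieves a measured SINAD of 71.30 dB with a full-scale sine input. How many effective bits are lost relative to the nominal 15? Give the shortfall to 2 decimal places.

ENOB = (SINAD − 1.76)/6.02 = (71.30 − 1.76)/6.02 = 11.5515 bits.
15 − 11.5515 = 3.45 bits below nominal.

3.45 bits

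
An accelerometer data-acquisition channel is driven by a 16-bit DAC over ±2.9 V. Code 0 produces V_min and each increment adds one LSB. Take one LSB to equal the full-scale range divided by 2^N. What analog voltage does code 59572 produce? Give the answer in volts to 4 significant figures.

2.372 V

Full-scale range = 2.9 V − (-2.9 V) = 5.8 V. LSB = 5.8 V / 2^16.
V_out = V_min + code × LSB = -2.9 V + 59572 × 5.8 V / 65536
      = -2.9 + 5.27218 = 2.37218 V.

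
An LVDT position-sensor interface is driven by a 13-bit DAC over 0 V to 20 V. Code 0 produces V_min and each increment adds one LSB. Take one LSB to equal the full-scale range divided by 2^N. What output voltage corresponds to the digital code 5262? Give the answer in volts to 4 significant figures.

V_FS = 20 V. LSB = 20 V / 2^13.
V_out = 0 + 5262 × (20/8192) V
      = 0 + 12.8467 = 12.8467 V.

12.85 V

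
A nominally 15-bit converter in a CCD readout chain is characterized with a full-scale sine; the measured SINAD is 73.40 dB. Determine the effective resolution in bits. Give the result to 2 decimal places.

11.90 bits

ENOB = (SINAD − 1.76) / 6.02 = (73.40 − 1.76) / 6.02 = 71.64 / 6.02 = 11.9003.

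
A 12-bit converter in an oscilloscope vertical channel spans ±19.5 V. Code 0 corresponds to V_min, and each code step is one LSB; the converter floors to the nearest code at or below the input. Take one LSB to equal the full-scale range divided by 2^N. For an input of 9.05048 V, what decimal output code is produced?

2998

Full-scale range = 19.5 V − (-19.5 V) = 39 V. LSB = 39 V / 2^12 ≈ 9.521 mV.
code = ⌊(V_in − V_min)/LSB⌋ = ⌊(V_in − V_min) × 2^12 / range⌋
     = ⌊(9.05048 − (-19.5)) × 4096 / 39⌋ = ⌊28.55048 × 4096/39⌋
     = ⌊2998.532⌋ = 2998.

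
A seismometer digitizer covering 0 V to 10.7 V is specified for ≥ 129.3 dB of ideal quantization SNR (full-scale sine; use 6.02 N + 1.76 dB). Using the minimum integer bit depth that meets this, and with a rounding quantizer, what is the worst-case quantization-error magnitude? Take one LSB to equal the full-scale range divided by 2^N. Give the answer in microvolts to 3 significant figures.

1.28 µV

Span = 10.7 V.
Required N = ⌈(129.3 − 1.76)/6.02⌉ = ⌈21.186⌉ = 22.
Step size = 10.7/4194304 V = 2.5511 µV.
|e|_max = LSB/2 = 1.28 µV.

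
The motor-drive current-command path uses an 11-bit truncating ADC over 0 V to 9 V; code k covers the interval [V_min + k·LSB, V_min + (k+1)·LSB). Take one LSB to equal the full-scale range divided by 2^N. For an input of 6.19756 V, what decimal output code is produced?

V_FS = 9 V. LSB = 9 V / 2^11 ≈ 4.395 mV.
V_in − V_min = 6.19756 − (0) = 6.19756 V.
Divide by LSB: 6.19756 × 2048/9 = 1410.2892.
Truncating gives code 1410.

1410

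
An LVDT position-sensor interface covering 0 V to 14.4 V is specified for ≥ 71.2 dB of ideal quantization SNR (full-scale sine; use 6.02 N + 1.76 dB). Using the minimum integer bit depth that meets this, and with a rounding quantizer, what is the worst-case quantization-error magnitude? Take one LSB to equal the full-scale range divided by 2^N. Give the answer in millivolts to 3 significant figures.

1.76 mV

V_FS = 14.4 V.
Required N = ⌈(71.2 − 1.76)/6.02⌉ = ⌈11.535⌉ = 12.
LSB = 14.4 V / 2^12 = 3.5156 mV.
Half an LSB is 1.76 mV.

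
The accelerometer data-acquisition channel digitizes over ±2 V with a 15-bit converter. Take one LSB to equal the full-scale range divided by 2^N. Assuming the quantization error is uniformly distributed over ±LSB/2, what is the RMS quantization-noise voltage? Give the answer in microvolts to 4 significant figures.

35.24 µV

Span: 2 V − (-2 V) = 4 V.
Step size = 4/32768 V = 122.070 µV.
σ_q = LSB/√12 = 122.070 µV/3.4641 = 35.24 µV.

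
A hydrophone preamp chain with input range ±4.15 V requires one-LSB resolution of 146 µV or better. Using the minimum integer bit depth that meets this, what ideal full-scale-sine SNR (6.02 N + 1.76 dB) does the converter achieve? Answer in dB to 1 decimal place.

98.1 dB

Span: 4.15 V − (-4.15 V) = 8.3 V.
Need 2^N ≥ 8.3 V / 146 µV = 56850 → N_min = 16.
SNR = 6.02 × 16 + 1.76 = 98.08 dB.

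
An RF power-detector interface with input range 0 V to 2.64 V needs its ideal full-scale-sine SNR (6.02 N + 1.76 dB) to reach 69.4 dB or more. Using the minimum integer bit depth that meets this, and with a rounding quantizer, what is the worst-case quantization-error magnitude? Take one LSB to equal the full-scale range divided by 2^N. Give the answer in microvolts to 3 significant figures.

Span = 2.64 V.
N ≥ (69.4 − 1.76)/6.02 = 11.236 → N_min = 12.
One LSB is 2.64 V / 4096 = 0.64453 mV.
Max error for round-to-nearest is LSB/2 = 322 µV.

322 µV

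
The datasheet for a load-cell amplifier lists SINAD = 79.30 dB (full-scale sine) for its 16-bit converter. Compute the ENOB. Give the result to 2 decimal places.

12.88 bits

ENOB = (SINAD − 1.76) / 6.02 = (79.30 − 1.76) / 6.02 = 77.54 / 6.02 = 12.8804.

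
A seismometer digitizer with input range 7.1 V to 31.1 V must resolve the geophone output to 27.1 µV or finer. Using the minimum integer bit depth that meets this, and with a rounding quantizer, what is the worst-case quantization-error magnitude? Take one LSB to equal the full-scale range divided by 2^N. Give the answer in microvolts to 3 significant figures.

Span: 31.1 V − (7.1 V) = 24 V.
Required number of levels: 24/27.1 µV = 885610; smallest N with 2^N ≥ that is 20.
One LSB is 24 V / 1048576 = 22.888 µV.
Half an LSB is 11.4 µV.

11.4 µV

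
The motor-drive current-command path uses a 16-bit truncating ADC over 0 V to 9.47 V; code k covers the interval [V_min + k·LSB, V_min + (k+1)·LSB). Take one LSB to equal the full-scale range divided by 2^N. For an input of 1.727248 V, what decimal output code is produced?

11953

V_FS = 9.47 V. LSB = 9.47 V / 2^16 ≈ 144.5 µV.
(V_in − V_min) × 2^16/range = (1.727248 − (0)) × 65536/9.47 = 11953.213.
Floor → code = 11953.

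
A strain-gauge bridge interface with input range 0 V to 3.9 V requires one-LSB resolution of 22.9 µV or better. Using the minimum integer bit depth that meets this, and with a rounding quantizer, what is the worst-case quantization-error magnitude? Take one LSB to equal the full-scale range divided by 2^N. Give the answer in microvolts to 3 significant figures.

7.44 µV

Full-scale range = 3.9 V.
Levels needed ≥ 3.9/22.9 µV = 170300. 2^18 = 262144 suffices, so N_min = 18.
LSB = 3.9 V ÷ 2^18 = 3.9/262144 V = 14.877 µV.
|e|_max = LSB/2 = 7.44 µV.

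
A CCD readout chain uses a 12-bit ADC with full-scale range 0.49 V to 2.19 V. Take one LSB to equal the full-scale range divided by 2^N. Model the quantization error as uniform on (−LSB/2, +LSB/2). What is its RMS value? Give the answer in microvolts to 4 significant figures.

119.8 µV

Range = 2.19 − (0.49) = 1.7 V.
Step size = 1.7/4096 V = 415.039 µV.
For a uniform distribution on [−LSB/2, +LSB/2], V_rms = LSB/√12 = 415.039 µV/3.4641 = 119.8 µV.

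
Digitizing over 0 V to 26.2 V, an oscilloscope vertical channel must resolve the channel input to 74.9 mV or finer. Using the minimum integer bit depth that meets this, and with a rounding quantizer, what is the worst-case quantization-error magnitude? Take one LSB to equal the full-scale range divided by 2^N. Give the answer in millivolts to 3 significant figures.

25.6 mV

V_FS = 26.2 V.
Levels needed ≥ 26.2/74.9 mV = 349.8. 2^9 = 512 suffices, so N_min = 9.
LSB = 26.2 V / 2^9 = 51.172 mV.
Half an LSB is 25.6 mV.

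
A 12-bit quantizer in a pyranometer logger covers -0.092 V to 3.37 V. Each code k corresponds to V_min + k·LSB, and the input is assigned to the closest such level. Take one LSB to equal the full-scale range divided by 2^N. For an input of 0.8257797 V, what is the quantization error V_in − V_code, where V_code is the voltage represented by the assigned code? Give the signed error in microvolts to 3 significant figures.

Full-scale range = 3.37 V − (-0.092 V) = 3.462 V. LSB = 3.462 V / 2^12 ≈ 0.8452 mV.
Position in LSBs: (0.8257797 − (-0.092)) × 4096/3.462 = 1085.8537; rounding gives k = 1086.
V_code = V_min + k × range/2^12 = -0.092 + 1086 × 3.462/4096 = 0.8259033203 V.
V_in − V_code = 0.8257797 − (0.8259033203) = −124 µV.

−124 µV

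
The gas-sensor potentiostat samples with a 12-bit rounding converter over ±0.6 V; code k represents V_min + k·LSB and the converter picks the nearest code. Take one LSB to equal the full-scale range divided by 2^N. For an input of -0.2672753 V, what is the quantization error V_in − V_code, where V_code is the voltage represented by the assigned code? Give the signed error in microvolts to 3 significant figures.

−87.8 µV

Full-scale range = 0.6 V − (-0.6 V) = 1.2 V. LSB = 1.2 V / 2^12 ≈ 293.0 µV.
Position in LSBs: (-0.2672753 − (-0.6)) × 4096/1.2 = 1135.7003; rounding gives k = 1136.
Reconstructed level: -0.6 + 1136 × 1.2/4096 V = -0.2671875000 V.
V_in − V_code = -0.2672753 − (-0.2671875000) = −87.8 µV.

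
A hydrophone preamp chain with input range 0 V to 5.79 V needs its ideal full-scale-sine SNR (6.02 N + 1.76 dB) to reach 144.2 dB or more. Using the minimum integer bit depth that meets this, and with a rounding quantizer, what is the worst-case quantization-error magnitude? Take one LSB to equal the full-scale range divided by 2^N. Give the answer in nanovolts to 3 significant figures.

173 nV

V_FS = 5.79 V.
Required N = ⌈(144.2 − 1.76)/6.02⌉ = ⌈23.661⌉ = 24.
Step size = 5.79/16777216 V = 345.11 nV.
Half an LSB is 173 nV.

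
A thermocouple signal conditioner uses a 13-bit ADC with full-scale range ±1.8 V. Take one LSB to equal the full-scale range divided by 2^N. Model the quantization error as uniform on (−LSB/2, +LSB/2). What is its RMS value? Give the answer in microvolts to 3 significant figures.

127 µV

Full-scale range = 1.8 V − (-1.8 V) = 3.6 V.
LSB = 3.6 V ÷ 2^13 = 3.6/8192 V = 439.45 µV.
V_rms = LSB/√12 = 439.45 µV / √12 = 127 µV.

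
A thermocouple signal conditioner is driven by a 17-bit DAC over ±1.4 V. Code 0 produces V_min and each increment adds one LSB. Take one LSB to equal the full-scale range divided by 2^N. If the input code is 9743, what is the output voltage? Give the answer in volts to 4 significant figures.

Range = 1.4 − (-1.4) = 2.8 V. LSB = 2.8 V / 2^17.
V_out = V_min + code × LSB = -1.4 V + 9743 × 2.8 V / 131072
      = -1.4 + 0.208133 = -1.19187 V.

-1.192 V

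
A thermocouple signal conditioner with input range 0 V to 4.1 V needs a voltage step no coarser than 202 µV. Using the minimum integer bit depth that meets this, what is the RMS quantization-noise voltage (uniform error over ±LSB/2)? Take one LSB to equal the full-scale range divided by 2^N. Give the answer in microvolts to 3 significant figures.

Range is 4.1 V.
Required number of levels: 4.1/202 µV = 20297; smallest N with 2^N ≥ that is 15.
LSB = 4.1 V / 2^15 = 125.12 µV.
RMS noise = LSB/√12 = 36.1 µV.

36.1 µV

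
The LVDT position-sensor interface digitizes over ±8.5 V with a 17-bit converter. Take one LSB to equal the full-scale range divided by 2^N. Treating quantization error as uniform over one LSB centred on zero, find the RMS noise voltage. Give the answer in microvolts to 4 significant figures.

37.44 µV

Span: 8.5 V − (-8.5 V) = 17 V.
One LSB is 17 V / 131072 = 129.700 µV.
RMS of a uniform error over width LSB is LSB/√12 = 37.44 µV.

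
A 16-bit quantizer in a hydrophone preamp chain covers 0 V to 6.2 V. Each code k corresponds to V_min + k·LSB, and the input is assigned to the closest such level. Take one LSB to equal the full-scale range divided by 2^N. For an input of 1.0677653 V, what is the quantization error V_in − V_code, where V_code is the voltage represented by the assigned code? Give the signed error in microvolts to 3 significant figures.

−35.6 µV

V_FS = 6.2 V. LSB = 6.2 V / 2^16 ≈ 94.60 µV.
Position in LSBs: (1.0677653 − (0)) × 65536/6.2 = 11286.6237; rounding gives k = 11287.
V_code = V_min + k × range/2^16 = 0 + 11287 × 6.2/65536 = 1.0678009033 V.
Error = V_in − V_code = 1.0677653 − (1.0678009033) = −35.6 µV.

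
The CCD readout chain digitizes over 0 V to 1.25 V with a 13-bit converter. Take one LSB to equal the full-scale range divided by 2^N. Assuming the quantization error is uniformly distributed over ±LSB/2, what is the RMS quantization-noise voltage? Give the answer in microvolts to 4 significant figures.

44.05 µV

Full-scale range = 1.25 V.
LSB = 1.25 V ÷ 2^13 = 1.25/8192 V = 152.588 µV.
For a uniform distribution on [−LSB/2, +LSB/2], V_rms = LSB/√12 = 152.588 µV/3.4641 = 44.05 µV.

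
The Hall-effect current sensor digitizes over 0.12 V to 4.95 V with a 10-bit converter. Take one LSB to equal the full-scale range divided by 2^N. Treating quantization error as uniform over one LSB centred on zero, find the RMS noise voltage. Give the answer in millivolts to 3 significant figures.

1.36 mV

Span: 4.95 V − (0.12 V) = 4.83 V.
LSB = 4.83 V / 2^10 = 4.7168 mV.
V_rms = LSB/√12 = 4.7168 mV / √12 = 1.36 mV.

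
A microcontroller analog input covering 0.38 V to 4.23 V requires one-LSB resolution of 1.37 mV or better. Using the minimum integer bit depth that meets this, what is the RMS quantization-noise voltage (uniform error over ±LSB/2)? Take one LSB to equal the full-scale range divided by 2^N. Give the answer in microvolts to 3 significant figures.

Span: 4.23 V − (0.38 V) = 3.85 V.
Levels needed ≥ 3.85/1.37 mV = 2810. 2^12 = 4096 suffices, so N_min = 12.
Step size = 3.85/4096 V = 0.93994 mV.
V_rms = LSB/√12 = 271 µV.

271 µV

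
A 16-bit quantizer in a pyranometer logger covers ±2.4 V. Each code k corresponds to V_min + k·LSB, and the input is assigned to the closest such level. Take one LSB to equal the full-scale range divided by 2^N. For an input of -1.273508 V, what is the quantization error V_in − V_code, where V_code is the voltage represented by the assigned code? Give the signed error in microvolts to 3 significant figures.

+27.2 µV

Span: 2.4 V − (-2.4 V) = 4.8 V. LSB = 4.8 V / 2^16 ≈ 73.24 µV.
(V_in − V_min)/LSB = (-1.273508 − (-2.4)) × 65536/4.8 = 15380.3708 → nearest code k = 15380.
Reconstructed level: -2.4 + 15380 × 4.8/65536 V = -1.2735351563 V.
V_in − V_code = -1.273508 − (-1.2735351563) = +27.2 µV.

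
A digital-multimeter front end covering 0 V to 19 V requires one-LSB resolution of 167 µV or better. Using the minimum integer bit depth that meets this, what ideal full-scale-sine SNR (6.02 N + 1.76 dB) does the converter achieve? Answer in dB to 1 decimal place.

Span = 19 V.
Required number of levels: 19/167 µV = 113770; smallest N with 2^N ≥ that is 17.
SNR = 6.02 × 17 + 1.76 = 104.10 dB.

104.1 dB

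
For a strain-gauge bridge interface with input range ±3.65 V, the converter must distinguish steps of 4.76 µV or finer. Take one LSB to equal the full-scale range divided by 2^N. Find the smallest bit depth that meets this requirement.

Range = 3.65 − (-3.65) = 7.3 V.
Required number of levels: 7.3/4.76 µV = 1.5336e6; smallest N with 2^N ≥ that is 21.

21 bits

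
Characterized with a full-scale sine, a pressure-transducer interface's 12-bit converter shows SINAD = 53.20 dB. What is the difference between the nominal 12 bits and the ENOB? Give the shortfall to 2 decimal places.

3.46 bits

N_eff = (53.20 − 1.76)/6.02 = 8.5449 bits.
12 − 8.5449 = 3.46 bits below nominal.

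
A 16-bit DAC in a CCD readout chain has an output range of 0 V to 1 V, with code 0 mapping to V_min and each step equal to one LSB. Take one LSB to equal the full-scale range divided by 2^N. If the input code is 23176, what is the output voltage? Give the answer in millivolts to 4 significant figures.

353.6 mV

V_FS = 1 V. LSB = 1 V / 2^16.
Output = V_min + (23176/65536) × range = 0 + 0.353638 × 1 V
      = 0 + 0.353638 = 0.353638 V.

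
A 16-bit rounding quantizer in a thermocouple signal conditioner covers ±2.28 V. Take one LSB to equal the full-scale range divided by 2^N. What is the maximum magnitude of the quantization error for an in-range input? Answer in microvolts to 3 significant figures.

34.8 µV

The full-scale span is 2.28 − (-2.28) = 4.56 V.
Step size = 4.56/65536 V = 69.580 µV.
A rounding quantizer has |error| ≤ LSB/2 = 34.8 µV.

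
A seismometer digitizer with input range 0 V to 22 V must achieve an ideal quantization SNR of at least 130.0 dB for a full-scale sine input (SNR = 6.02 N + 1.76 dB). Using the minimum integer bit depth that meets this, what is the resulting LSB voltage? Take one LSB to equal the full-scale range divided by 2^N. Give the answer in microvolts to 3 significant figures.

Full-scale range = 22 V.
Required N = ⌈(130.0 − 1.76)/6.02⌉ = ⌈21.302⌉ = 22.
Step size = 22/4194304 V = 5.25 µV.

5.25 µV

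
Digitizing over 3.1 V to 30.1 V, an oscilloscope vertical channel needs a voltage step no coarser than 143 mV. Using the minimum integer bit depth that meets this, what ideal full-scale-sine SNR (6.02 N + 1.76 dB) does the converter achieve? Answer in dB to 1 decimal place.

49.9 dB

The full-scale span is 30.1 − (3.1) = 27 V.
Levels needed ≥ 27/143 mV = 188.8. 2^8 = 256 suffices, so N_min = 8.
Ideal SNR at N = 8: 6.02·8 + 1.76 = 49.9 dB.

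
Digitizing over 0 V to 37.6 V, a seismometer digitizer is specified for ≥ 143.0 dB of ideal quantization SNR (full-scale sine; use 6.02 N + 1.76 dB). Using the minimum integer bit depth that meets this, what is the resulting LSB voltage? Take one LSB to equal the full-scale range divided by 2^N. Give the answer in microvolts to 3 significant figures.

Full-scale range = 37.6 V.
N ≥ (143.0 − 1.76)/6.02 = 23.462 → N_min = 24.
Step size = 37.6/16777216 V = 2.24 µV.

2.24 µV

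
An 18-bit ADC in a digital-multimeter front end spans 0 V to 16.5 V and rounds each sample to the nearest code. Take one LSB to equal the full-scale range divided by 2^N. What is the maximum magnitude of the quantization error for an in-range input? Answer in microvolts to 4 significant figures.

31.47 µV

Range is 16.5 V.
One LSB is 16.5 V / 262144 = 62.9425 µV.
|e|_max = LSB/2 = 31.47 µV.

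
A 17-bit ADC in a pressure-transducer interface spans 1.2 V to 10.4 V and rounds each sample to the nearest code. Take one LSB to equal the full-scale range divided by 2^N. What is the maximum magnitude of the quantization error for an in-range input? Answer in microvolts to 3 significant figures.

Full-scale range = 10.4 V − (1.2 V) = 9.2 V.
Step size = 9.2/131072 V = 70.190 µV.
A rounding quantizer has |error| ≤ LSB/2 = 35.1 µV.

35.1 µV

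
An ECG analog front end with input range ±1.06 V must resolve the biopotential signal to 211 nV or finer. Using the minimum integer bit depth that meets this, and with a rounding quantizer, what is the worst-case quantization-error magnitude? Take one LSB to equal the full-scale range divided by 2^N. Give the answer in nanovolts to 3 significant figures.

Range = 1.06 − (-1.06) = 2.12 V.
Required number of levels: 2.12/211 nV = 1.0047e7; smallest N with 2^N ≥ that is 24.
Step size = 2.12/16777216 V = 126.36 nV.
|e|_max = LSB/2 = 63.2 nV.

63.2 nV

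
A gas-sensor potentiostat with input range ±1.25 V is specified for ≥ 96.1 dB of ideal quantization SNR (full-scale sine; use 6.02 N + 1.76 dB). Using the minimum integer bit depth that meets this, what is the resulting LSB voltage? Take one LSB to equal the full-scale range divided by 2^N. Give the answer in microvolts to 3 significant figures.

38.1 µV

Span: 1.25 V − (-1.25 V) = 2.5 V.
Solving 6.02 N ≥ 96.1 − 1.76: N ≥ 15.671. Round up → N = 16.
LSB = 2.5 V / 2^16 = 38.1 µV.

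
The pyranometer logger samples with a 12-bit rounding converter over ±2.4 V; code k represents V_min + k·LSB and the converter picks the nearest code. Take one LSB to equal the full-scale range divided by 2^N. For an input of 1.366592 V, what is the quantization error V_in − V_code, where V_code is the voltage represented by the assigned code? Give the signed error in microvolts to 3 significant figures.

+186 µV

Range = 2.4 − (-2.4) = 4.8 V. LSB = 4.8 V / 2^12 ≈ 1.172 mV.
(1.366592 − (-2.4)) / LSB = 3.766592 × 4096/4.8 = 3214.1585. Nearest integer: k = 3214.
V_code = V_min + k × range/2^12 = -2.4 + 3214 × 4.8/4096 = 1.366406250 V.
V_in − V_code = 1.366592 − (1.366406250) = +186 µV.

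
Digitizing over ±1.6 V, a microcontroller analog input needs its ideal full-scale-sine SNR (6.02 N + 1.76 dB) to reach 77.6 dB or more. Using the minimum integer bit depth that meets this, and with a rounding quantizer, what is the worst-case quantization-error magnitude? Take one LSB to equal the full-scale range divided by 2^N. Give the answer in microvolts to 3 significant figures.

Span: 1.6 V − (-1.6 V) = 3.2 V.
6.02 N + 1.76 ≥ 77.6 gives N ≥ 12.598, so the minimum integer is 13.
LSB = 3.2 V ÷ 2^13 = 3.2/8192 V = 390.63 µV.
|e|_max = LSB/2 = 195 µV.

195 µV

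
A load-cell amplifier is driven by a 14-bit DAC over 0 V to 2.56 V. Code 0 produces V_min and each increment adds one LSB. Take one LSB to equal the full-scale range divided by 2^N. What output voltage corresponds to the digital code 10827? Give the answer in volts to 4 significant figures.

1.692 V

Range is 2.56 V. LSB = 2.56 V / 2^14.
V_out = 0 + 10827 × (2.56/16384) V
      = 0 + 1.69172 = 1.69172 V.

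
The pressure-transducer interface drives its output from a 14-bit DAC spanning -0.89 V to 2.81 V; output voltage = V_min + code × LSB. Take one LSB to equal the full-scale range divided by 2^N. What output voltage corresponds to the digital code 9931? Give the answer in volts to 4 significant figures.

Span: 2.81 V − (-0.89 V) = 3.7 V. LSB = 3.7 V / 2^14.
V_out = V_min + code × LSB = -0.89 V + 9931 × 3.7 V / 16384
      = -0.89 + 2.24272 = 1.35272 V.

1.353 V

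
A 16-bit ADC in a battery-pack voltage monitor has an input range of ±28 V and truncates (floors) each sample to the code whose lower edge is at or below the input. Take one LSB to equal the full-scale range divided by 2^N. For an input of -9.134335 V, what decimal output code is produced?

The full-scale span is 28 − (-28) = 56 V. LSB = 56 V / 2^16 ≈ 0.8545 mV.
V_in − V_min = -9.134335 − (-28) = 18.865665 V.
Divide by LSB: 18.865665 × 65536/56 = 22078.2182.
Truncating gives code 22078.

22078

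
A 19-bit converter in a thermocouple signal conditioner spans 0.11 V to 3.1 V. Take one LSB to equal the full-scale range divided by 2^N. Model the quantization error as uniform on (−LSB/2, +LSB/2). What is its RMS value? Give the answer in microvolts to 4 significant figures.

Range = 3.1 − (0.11) = 2.99 V.
LSB = 2.99 V / 2^19 = 5.70297 µV.
σ_q = LSB/√12 = 5.70297 µV/3.4641 = 1.646 µV.

1.646 µV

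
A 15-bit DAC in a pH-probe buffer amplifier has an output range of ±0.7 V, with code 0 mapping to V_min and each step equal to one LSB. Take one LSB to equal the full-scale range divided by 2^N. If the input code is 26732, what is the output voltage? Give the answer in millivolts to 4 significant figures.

The full-scale span is 0.7 − (-0.7) = 1.4 V. LSB = 1.4 V / 2^15.
V_out = -0.7 + 26732 × (1.4/32768) V
      = -0.7 + 1.14211 = 0.442114 V.

442.1 mV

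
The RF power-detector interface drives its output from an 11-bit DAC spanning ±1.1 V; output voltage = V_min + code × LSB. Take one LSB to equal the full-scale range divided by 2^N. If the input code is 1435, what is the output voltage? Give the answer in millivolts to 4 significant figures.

Full-scale range = 1.1 V − (-1.1 V) = 2.2 V. LSB = 2.2 V / 2^11.
V_out = V_min + code × LSB = -1.1 V + 1435 × 2.2 V / 2048
      = -1.1 V + 1.54150 V = 0.441504 V.

441.5 mV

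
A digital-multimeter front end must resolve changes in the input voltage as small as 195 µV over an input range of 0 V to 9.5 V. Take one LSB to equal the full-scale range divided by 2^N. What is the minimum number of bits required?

Range is 9.5 V.
Need 2^N ≥ 9.5 V / 195 µV = 48720 → N_min = 16.

16 bits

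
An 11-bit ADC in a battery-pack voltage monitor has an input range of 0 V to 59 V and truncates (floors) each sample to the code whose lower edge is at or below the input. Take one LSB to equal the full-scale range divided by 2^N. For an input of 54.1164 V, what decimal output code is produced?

V_FS = 59 V. LSB = 59 V / 2^11 ≈ 28.81 mV.
V_in − V_min = 54.1164 − (0) = 54.1164 V.
Divide by LSB: 54.1164 × 2048/59 = 1878.4811.
Truncating gives code 1878.

1878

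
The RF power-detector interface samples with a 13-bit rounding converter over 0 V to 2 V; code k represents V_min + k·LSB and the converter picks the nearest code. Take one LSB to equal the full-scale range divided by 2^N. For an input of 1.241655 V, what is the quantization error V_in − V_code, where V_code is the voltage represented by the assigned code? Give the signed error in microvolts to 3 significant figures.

−44.2 µV

Range is 2 V. LSB = 2 V / 2^13 ≈ 244.1 µV.
(V_in − V_min)/LSB = (1.241655 − (0)) × 8192/2 = 5085.8189 → nearest code k = 5086.
V_code = 0 + (5086/8192) × 2 = 1.241699219 V.
e = 1.241655 − (1.241699219) = −44.2 µV.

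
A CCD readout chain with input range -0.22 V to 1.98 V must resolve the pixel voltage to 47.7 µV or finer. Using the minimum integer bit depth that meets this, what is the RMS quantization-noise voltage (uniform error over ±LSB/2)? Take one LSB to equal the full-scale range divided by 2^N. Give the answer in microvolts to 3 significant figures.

9.69 µV

Full-scale range = 1.98 V − (-0.22 V) = 2.2 V.
Levels needed ≥ 2.2/47.7 µV = 46120. 2^16 = 65536 suffices, so N_min = 16.
Step size = 2.2/65536 V = 33.569 µV.
RMS noise = LSB/√12 = 9.69 µV.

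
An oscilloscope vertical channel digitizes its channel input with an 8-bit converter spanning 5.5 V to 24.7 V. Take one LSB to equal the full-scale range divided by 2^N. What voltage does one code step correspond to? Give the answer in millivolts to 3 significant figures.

75.0 mV

Span: 24.7 V − (5.5 V) = 19.2 V.
2^8 = 256 levels.
LSB = 19.2 V ÷ 2^8 = 19.2/256 V = 75.0 mV.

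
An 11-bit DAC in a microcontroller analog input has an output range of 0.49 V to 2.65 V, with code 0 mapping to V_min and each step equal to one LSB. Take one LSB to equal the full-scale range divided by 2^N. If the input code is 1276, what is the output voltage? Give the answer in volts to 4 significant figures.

1.836 V

Full-scale range = 2.65 V − (0.49 V) = 2.16 V. LSB = 2.16 V / 2^11.
V_out = V_min + code × LSB = 0.49 V + 1276 × 2.16 V / 2048
      = 0.49 V + 1.34578 V = 1.83578 V.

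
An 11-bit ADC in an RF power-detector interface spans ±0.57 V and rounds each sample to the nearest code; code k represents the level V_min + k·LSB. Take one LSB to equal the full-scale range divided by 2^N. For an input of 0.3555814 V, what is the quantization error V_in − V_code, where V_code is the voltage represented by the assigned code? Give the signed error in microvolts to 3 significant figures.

Full-scale range = 0.57 V − (-0.57 V) = 1.14 V. LSB = 1.14 V / 2^11 ≈ 0.5566 mV.
(0.3555814 − (-0.57)) / LSB = 0.9255814 × 2048/1.14 = 1662.7989. Nearest integer: k = 1663.
V_code = V_min + k × range/2^11 = -0.57 + 1663 × 1.14/2048 = 0.3556933594 V.
V_in − V_code = 0.3555814 − (0.3556933594) = −112 µV.

−112 µV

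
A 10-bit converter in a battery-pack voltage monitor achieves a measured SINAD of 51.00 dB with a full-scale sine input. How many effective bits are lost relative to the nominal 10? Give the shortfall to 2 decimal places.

1.82 bits

N_eff = (51.00 − 1.76)/6.02 = 8.1794 bits.
Shortfall = 10 − 8.1794 = 1.8206 bits.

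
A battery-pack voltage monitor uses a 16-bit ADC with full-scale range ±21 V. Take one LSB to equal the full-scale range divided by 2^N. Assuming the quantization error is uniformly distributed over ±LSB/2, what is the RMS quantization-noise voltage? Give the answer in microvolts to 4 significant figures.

185.0 µV

Full-scale range = 21 V − (-21 V) = 42 V.
LSB = 42 V / 2^16 = 0.640869 mV.
For a uniform distribution on [−LSB/2, +LSB/2], V_rms = LSB/√12 = 0.640869 mV/3.4641 = 185.0 µV.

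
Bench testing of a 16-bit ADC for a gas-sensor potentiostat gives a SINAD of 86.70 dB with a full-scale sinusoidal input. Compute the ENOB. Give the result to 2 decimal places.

14.11 bits

Inverting SNR = 6.02 N + 1.76: N_eff = (86.70 − 1.76)/6.02 = 14.1096.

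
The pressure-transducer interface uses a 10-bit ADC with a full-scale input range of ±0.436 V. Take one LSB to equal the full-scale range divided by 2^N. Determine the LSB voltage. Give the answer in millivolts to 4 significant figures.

0.8516 mV

Range = 0.436 − (-0.436) = 0.872 V.
2^10 = 1024 levels.
One LSB is 0.872 V / 1024 = 0.8516 mV.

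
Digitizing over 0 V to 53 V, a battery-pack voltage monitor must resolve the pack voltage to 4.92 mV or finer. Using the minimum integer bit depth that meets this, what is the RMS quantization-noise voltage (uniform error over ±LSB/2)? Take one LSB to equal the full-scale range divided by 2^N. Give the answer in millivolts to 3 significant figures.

0.934 mV

Span = 53 V.
Need 2^N ≥ 53 V / 4.92 mV = 10770 → N_min = 14.
One LSB is 53 V / 16384 = 3.2349 mV.
RMS noise = LSB/√12 = 0.934 mV.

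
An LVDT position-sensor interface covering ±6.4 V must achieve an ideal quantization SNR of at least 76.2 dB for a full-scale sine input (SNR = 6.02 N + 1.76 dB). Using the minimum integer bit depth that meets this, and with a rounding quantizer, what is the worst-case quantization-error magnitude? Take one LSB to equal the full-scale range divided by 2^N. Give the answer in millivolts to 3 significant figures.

0.781 mV

Full-scale range = 6.4 V − (-6.4 V) = 12.8 V.
N ≥ (76.2 − 1.76)/6.02 = 12.365 → N_min = 13.
One LSB is 12.8 V / 8192 = 1.5625 mV.
Half an LSB is 0.781 mV.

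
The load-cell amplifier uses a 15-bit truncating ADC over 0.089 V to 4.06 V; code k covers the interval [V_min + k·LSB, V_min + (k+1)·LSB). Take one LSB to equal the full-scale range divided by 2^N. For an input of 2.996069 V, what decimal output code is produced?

23988

Range = 4.06 − (0.089) = 3.971 V. LSB = 3.971 V / 2^15 ≈ 121.2 µV.
(V_in − V_min) × 2^15/range = (2.996069 − (0.089)) × 32768/3.971 = 23988.627.
Floor → code = 23988.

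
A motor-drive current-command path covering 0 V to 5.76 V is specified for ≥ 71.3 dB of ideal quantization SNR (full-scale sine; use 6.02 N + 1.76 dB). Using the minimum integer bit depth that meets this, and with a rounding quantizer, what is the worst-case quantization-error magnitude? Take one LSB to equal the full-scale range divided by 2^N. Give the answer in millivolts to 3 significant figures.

0.703 mV

V_FS = 5.76 V.
N ≥ (71.3 − 1.76)/6.02 = 11.551 → N_min = 12.
LSB = 5.76 V ÷ 2^12 = 5.76/4096 V = 1.4063 mV.
Half an LSB is 0.703 mV.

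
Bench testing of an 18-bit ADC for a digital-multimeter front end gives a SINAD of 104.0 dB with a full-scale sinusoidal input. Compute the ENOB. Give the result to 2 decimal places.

(104.0 − 1.76) / 6.02 = 102.24/6.02 = 16.9834 effective bits.

16.98 bits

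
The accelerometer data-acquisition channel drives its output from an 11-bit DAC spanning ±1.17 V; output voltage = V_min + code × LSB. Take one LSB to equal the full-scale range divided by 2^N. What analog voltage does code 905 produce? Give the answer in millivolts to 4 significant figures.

-136.0 mV

Range = 1.17 − (-1.17) = 2.34 V. LSB = 2.34 V / 2^11.
V_out = -1.17 + 905 × (2.34/2048) V
      = -1.17 + 1.03403 = -0.135967 V.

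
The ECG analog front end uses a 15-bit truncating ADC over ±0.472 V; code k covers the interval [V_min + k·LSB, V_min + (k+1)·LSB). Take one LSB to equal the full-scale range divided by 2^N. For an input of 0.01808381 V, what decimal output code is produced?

17011

Range = 0.472 − (-0.472) = 0.944 V. LSB = 0.944 V / 2^15 ≈ 28.81 µV.
V_in − V_min = 0.01808381 − (-0.472) = 0.49008381 V.
Divide by LSB: 0.49008381 × 32768/0.944 = 17011.7228.
Truncating gives code 17011.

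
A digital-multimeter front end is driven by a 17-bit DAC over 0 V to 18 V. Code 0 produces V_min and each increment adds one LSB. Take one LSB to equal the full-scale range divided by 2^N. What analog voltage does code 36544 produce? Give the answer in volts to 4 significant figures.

V_FS = 18 V. LSB = 18 V / 2^17.
Output = V_min + (36544/131072) × range = 0 + 0.278809 × 18 V
      = 0 + 5.01855 = 5.01855 V.

5.019 V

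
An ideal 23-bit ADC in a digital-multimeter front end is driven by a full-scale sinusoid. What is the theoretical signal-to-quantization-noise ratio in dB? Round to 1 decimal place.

SNR = 6.02·23 + 1.76 = 140.22 dB.

140.2 dB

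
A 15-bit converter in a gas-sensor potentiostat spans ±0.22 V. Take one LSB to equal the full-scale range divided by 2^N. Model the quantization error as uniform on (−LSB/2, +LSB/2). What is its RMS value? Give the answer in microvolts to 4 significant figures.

Range = 0.22 − (-0.22) = 0.44 V.
LSB = 0.44 V ÷ 2^15 = 0.44/32768 V = 13.4277 µV.
RMS of a uniform error over width LSB is LSB/√12 = 3.876 µV.

3.876 µV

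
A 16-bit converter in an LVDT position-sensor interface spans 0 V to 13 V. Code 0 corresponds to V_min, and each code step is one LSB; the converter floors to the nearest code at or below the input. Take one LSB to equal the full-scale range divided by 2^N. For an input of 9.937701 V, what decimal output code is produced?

Full-scale range = 13 V. LSB = 13 V / 2^16 ≈ 198.4 µV.
code = ⌊(V_in − V_min)/LSB⌋ = ⌊(V_in − V_min) × 2^16 / range⌋
     = ⌊(9.937701 − (0)) × 65536 / 13⌋ = ⌊9.937701 × 65536/13⌋
     = ⌊50098.244⌋ = 50098.

50098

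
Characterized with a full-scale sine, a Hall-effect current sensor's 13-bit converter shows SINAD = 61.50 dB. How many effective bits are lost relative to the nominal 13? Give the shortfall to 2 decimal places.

N_eff = (61.50 − 1.76)/6.02 = 9.9236 bits.
Lost resolution: 13 − 9.9236 = 3.0764 bits.

3.08 bits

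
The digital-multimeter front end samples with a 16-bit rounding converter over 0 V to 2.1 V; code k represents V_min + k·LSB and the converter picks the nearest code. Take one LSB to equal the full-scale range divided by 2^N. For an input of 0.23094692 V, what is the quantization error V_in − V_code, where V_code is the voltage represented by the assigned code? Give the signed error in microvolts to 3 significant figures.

+9.73 µV

V_FS = 2.1 V. LSB = 2.1 V / 2^16 ≈ 32.04 µV.
(V_in − V_min)/LSB = (0.23094692 − (0)) × 65536/2.1 = 7207.3035 → nearest code k = 7207.
V_code = V_min + k × range/2^16 = 0 + 7207 × 2.1/65536 = 0.23093719482 V.
Error = V_in − V_code = 0.23094692 − (0.23093719482) = +9.73 µV.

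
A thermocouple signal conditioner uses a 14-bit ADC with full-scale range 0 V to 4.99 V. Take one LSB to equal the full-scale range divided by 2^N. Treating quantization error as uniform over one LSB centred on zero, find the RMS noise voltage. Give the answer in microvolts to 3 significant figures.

V_FS = 4.99 V.
LSB = 4.99 V / 2^14 = 304.57 µV.
V_rms = LSB/√12 = 304.57 µV / √12 = 87.9 µV.

87.9 µV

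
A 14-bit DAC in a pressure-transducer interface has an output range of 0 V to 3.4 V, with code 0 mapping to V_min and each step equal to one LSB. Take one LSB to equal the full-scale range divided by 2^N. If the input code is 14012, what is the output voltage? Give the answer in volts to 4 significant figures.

2.908 V

Span = 3.4 V. LSB = 3.4 V / 2^14.
V_out = V_min + code × LSB = 0 V + 14012 × 3.4 V / 16384
      = 0 V + 2.90776 V = 2.90776 V.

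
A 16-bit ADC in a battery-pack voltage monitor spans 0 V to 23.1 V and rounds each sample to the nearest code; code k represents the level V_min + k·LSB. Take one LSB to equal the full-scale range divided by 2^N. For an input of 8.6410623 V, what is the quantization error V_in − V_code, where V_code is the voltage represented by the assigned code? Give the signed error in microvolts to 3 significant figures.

Range is 23.1 V. LSB = 23.1 V / 2^16 ≈ 352.5 µV.
Position in LSBs: (8.6410623 − (0)) × 65536/23.1 = 24515.1800; rounding gives k = 24515.
V_code = V_min + k × range/2^16 = 0 + 24515 × 23.1/65536 = 8.6409988403 V.
Error = V_in − V_code = 8.6410623 − (8.6409988403) = +63.5 µV.

+63.5 µV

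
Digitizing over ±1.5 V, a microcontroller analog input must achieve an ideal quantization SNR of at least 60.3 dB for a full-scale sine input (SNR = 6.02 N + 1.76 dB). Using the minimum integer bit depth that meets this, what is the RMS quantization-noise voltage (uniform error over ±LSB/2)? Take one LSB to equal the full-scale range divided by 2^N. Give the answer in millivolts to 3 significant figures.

Full-scale range = 1.5 V − (-1.5 V) = 3 V.
Solving 6.02 N ≥ 60.3 − 1.76: N ≥ 9.724. Round up → N = 10.
LSB = 3 V ÷ 2^10 = 3/1024 V = 2.9297 mV.
RMS noise = LSB/√12 = 0.846 mV.

0.846 mV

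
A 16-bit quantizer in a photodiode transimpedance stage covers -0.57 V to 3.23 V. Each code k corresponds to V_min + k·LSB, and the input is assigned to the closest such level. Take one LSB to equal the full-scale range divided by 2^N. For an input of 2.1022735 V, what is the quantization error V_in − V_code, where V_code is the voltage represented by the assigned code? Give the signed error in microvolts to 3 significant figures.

−7.38 µV

Span: 3.23 V − (-0.57 V) = 3.8 V. LSB = 3.8 V / 2^16 ≈ 57.98 µV.
(V_in − V_min)/LSB = (2.1022735 − (-0.57)) × 65536/3.8 = 46086.8727 → nearest code k = 46087.
V_code = V_min + k × range/2^16 = -0.57 + 46087 × 3.8/65536 = 2.1022808838 V.
V_in − V_code = 2.1022735 − (2.1022808838) = −7.38 µV.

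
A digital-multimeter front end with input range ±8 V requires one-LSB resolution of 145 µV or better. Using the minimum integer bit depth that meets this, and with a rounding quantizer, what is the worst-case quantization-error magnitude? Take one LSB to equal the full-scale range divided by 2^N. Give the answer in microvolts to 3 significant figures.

61.0 µV

Range = 8 − (-8) = 16 V.
Levels needed ≥ 16/145 µV = 110300. 2^17 = 131072 suffices, so N_min = 17.
One LSB is 16 V / 131072 = 122.07 µV.
|e|_max = LSB/2 = 61.0 µV.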